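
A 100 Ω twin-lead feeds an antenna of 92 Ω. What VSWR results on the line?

For a purely resistive load, VSWR = R_L/Z_0 or Z_0/R_L (whichever > 1) = 100/92

VSWR ≈ 1.09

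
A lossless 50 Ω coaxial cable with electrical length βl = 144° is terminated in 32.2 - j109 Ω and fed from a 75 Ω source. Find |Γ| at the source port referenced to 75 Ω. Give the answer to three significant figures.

tan(βl) = -0.727
Z_in = Z_0·(Z_L + jZ_0·tanβl)/(Z_0 + jZ_L·tanβl) = 87.9 + j178 Ω
Γ_s = (Z_in − Z_s)/(Z_in + Z_s) = (12.9 + j178)/(163 + j178), |Γ_s| = 0.741

|Γ| ≈ 0.741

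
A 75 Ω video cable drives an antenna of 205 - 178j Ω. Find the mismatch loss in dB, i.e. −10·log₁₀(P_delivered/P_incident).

mismatch loss ≈ 2.53 dB

Γ = (130 − j178)/(280 − j178), |Γ| = 0.664
|Γ|² = 0.441, so P_del/P_inc = 1 − |Γ|² = 0.559
ML = −10·log₁₀(1 − |Γ|²)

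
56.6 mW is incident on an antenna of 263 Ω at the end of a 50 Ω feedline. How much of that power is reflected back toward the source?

P_reflected ≈ 26.2 mW

Γ = (263 − 50)/(263 + 50) = 0.681
|Γ|² = 0.463
P_refl = |Γ|²·P_inc = 26.2 mW, P_del = (1 − |Γ|²)·P_inc = 30.4 mW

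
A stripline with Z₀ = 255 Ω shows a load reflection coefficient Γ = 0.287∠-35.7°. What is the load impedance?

Z_L = Z_0·(1 + Γ)/(1 − Γ) = 255·(1.23 − j0.167)/(0.767 + j0.167)

Z_L ≈ 380 − j139 Ω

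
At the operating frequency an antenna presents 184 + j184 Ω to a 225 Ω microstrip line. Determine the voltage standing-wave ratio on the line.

VSWR ≈ 2.45

Γ = (Z_L − Z_0)/(Z_L + Z_0) = (-41 + j184)/(409 + j184)
|Γ| = 189/448 = 0.42
VSWR = (1 + |Γ|)/(1 − |Γ|) = 1.42/0.58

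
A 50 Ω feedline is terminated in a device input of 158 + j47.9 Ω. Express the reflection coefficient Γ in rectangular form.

Γ ≈ 0.543 + j0.105

Γ = (Z_L − Z_0)/(Z_L + Z_0) = (108 + j47.9)/(208 + j47.9)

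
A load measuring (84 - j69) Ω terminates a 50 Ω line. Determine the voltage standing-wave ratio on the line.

VSWR ≈ 3.08

Γ = (Z_L − Z_0)/(Z_L + Z_0) = (34 − j69)/(134 − j69)
|Γ| = 76.9/151 = 0.51
VSWR = (1 + |Γ|)/(1 − |Γ|) = 1.51/0.49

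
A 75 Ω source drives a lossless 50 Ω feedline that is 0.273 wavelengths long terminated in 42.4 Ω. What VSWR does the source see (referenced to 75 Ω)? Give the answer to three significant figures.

VSWR ≈ 1.29

βl = 2π × 0.273 = 98.3°
tan(βl) = -6.87
Z_in = Z_0·(Z_L + jZ_0·tanβl)/(Z_0 + jZ_L·tanβl) = 58.5 − j2.76 Ω
Γ_s = (Z_in − Z_s)/(Z_in + Z_s) = (-16.5 − j2.76)/(133 − j2.76), |Γ_s| = 0.125
VSWR = (1 + |Γ_s|)/(1 − |Γ_s|)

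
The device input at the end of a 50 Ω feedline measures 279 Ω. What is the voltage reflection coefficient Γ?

Γ = 0.696

Γ = (Z_L − Z_0)/(Z_L + Z_0) = (279 − 50)/(279 + 50) = 229/329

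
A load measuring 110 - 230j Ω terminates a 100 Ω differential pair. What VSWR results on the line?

VSWR ≈ 6.67

Γ = (Z_L − Z_0)/(Z_L + Z_0) = (10 − j230)/(210 − j230)
|Γ| = 230/311 = 0.739
VSWR = (1 + |Γ|)/(1 − |Γ|) = 1.74/0.261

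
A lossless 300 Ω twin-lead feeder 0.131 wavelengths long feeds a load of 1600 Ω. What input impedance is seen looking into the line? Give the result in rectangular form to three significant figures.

βl = 2π × 0.131 = 47.2°
tan(βl) = tan(47.2°) = 1.08
Z_in = Z_0·(Z_L + jZ_0·tanβl)/(Z_0 + jZ_L·tanβl)
     = 300·(1600 + j324)/(300 + j1730)

Z_in ≈ 102 − j261 Ω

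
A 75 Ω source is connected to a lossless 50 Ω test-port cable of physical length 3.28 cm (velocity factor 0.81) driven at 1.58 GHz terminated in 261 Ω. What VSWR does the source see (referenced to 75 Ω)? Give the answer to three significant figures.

λ = v/f = 0.81·c / 1.58 GHz = 0.154 m
βl = 2π·l/λ = 2π × 0.213 = 76.8°
tan(βl) = 4.26
Z_in = Z_0·(Z_L + jZ_0·tanβl)/(Z_0 + jZ_L·tanβl) = 10.1 − j11.3 Ω
Γ_s = (Z_in − Z_s)/(Z_in + Z_s) = (-64.9 − j11.3)/(85.1 − j11.3), |Γ_s| = 0.768
VSWR = (1 + |Γ_s|)/(1 − |Γ_s|)

VSWR ≈ 7.61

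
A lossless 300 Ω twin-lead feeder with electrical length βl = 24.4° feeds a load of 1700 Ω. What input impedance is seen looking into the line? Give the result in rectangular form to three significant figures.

Z_in ≈ 269 − j557 Ω

tan(βl) = tan(24.4°) = 0.454
Z_in = Z_0·(Z_L + jZ_0·tanβl)/(Z_0 + jZ_L·tanβl)
     = 300·(1700 + j136)/(300 + j771)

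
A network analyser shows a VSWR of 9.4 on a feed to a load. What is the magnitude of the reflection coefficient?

|Γ| ≈ 0.808

|Γ| = (S − 1)/(S + 1) = (9.4 − 1)/(9.4 + 1) = 8.4/10.4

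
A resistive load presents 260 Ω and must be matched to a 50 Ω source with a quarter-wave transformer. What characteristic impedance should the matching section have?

Z_qwt ≈ 114 Ω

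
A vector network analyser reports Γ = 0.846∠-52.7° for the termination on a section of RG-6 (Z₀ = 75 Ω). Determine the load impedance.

Z_L = Z_0·(1 + Γ)/(1 − Γ) = 75·(1.51 − j0.673)/(0.487 + j0.673)

Z_L ≈ 30.9 − j146 Ω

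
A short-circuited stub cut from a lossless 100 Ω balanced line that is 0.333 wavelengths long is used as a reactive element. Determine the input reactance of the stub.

βl = 2π × 0.333 = 120°
tan(βl) = -1.74
For a short-circuited stub, Z_in = jZ_0·tan(βl)

X_in ≈ -174 Ω (capacitive)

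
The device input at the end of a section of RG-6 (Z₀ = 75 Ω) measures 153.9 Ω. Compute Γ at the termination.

Γ = (Z_L − Z_0)/(Z_L + Z_0) = (153.9 − 75)/(153.9 + 75) = 78.9/228.9

Γ = 0.345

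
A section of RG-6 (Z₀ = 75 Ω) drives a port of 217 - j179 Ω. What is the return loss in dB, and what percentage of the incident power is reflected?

Γ = (142 − j179)/(292 − j179), |Γ| = 0.667
RL = −20·log₁₀(0.667) = 3.52 dB
P_refl/P_inc = |Γ|² = 0.445

RL ≈ 3.52 dB; 44.5% of incident power reflected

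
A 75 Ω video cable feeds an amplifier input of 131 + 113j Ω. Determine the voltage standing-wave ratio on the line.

Γ = (Z_L − Z_0)/(Z_L + Z_0) = (56 + j113)/(206 + j113)
|Γ| = 126/235 = 0.537
VSWR = (1 + |Γ|)/(1 − |Γ|) = 1.54/0.463

VSWR ≈ 3.32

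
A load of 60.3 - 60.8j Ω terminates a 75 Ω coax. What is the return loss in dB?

Γ = (-14.7 − j60.8)/(135.3 − j60.8), |Γ| = 0.422
RL = −20·log₁₀|Γ| = −20·log₁₀(0.422)

RL ≈ 7.5 dB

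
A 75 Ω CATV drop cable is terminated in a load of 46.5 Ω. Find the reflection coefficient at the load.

Γ = -0.235

Γ = (Z_L − Z_0)/(Z_L + Z_0) = (46.5 − 75)/(46.5 + 75) = -28.5/121.5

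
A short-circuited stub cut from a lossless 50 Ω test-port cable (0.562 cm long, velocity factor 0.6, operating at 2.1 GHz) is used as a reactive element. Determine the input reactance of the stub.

λ = v/f = 0.6·c / 2.1 GHz = 0.0857 m
βl = 2π·l/λ = 2π × 0.0656 = 23.6°
tan(βl) = 0.437
For a short-circuited stub, Z_in = jZ_0·tan(βl)

X_in ≈ 21.8 Ω (inductive)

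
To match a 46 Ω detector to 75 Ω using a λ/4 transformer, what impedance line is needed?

Z_qwt = √(Z_0·R_L) = √(75 × 46) = √3450

Z_qwt ≈ 58.7 Ω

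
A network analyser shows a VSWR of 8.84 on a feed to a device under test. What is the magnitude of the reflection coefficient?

|Γ| ≈ 0.797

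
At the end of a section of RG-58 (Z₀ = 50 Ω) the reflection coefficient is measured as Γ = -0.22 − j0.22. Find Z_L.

Z_L = Z_0·(1 + Γ)/(1 − Γ) = 50·(0.78 − j0.22)/(1.22 + j0.22)

Z_L ≈ 29.4 − j14.3 Ω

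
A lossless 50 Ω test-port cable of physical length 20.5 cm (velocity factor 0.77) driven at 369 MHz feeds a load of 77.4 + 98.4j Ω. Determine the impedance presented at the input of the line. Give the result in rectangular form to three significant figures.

λ = v/f = 0.77·c / 369 MHz = 0.626 m
βl = 2π·l/λ = 2π × 0.327 = 118°
tan(βl) = tan(118°) = -1.89
Z_in = Z_0·(Z_L + jZ_0·tanβl)/(Z_0 + jZ_L·tanβl)
     = 50·(77.4 + j3.92)/(236 − j146)

Z_in ≈ 11.5 + j7.95 Ω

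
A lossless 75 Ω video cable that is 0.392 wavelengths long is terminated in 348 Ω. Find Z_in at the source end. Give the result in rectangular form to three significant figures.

βl = 2π × 0.392 = 141°
tan(βl) = tan(141°) = -0.806
Z_in = Z_0·(Z_L + jZ_0·tanβl)/(Z_0 + jZ_L·tanβl)
     = 75·(348 − j60.5)/(75 − j281)

Z_in ≈ 38.3 + j82.8 Ω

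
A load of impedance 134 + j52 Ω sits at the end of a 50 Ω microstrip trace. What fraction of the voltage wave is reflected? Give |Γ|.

Γ = (Z_L − Z_0)/(Z_L + Z_0) = (84 + j52)/(184 + j52)
|Γ| = 98.8/191

|Γ| ≈ 0.517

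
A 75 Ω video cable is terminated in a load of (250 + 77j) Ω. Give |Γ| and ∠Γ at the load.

Γ = (Z_L − Z_0)/(Z_L + Z_0) = (175 + j77)/(325 + j77)
|Γ| = 191/334 = 0.572

Γ ≈ 0.572 ∠ 10.4°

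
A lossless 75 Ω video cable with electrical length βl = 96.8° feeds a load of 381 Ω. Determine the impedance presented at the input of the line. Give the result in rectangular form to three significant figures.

tan(βl) = tan(96.8°) = -8.39
Z_in = Z_0·(Z_L + jZ_0·tanβl)/(Z_0 + jZ_L·tanβl)
     = 75·(381 − j629)/(75 − j3200)

Z_in ≈ 15 + j8.59 Ω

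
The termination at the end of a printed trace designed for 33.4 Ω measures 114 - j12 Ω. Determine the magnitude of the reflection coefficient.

|Γ| ≈ 0.551

Γ = (Z_L − Z_0)/(Z_L + Z_0) = (80.6 − j12)/(147.4 − j12)
|Γ| = 81.5/148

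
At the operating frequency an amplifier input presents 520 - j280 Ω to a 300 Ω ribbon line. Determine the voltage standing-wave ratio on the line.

VSWR ≈ 2.4

Γ = (Z_L − Z_0)/(Z_L + Z_0) = (220 − j280)/(820 − j280)
|Γ| = 356/866 = 0.411
VSWR = (1 + |Γ|)/(1 − |Γ|) = 1.41/0.589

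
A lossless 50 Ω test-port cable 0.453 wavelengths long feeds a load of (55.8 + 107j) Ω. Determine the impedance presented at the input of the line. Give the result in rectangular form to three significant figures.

βl = 2π × 0.453 = 163°
tan(βl) = tan(163°) = -0.304
Z_in = Z_0·(Z_L + jZ_0·tanβl)/(Z_0 + jZ_L·tanβl)
     = 50·(55.8 + j91.8)/(82.5 − j17)

Z_in ≈ 21.5 + j60 Ω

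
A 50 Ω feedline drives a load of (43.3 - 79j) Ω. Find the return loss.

Γ = (-6.7 − j79)/(93.3 − j79), |Γ| = 0.649
RL = −20·log₁₀|Γ| = −20·log₁₀(0.649)

RL ≈ 3.76 dB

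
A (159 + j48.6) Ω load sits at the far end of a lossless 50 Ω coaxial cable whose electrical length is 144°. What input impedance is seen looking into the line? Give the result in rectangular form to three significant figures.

tan(βl) = tan(144°) = -0.727
Z_in = Z_0·(Z_L + jZ_0·tanβl)/(Z_0 + jZ_L·tanβl)
     = 50·(159 + j12.3)/(85.3 − j116)

Z_in ≈ 29.4 + j47.1 Ω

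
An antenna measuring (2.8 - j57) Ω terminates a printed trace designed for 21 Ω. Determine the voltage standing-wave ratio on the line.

VSWR ≈ 62.9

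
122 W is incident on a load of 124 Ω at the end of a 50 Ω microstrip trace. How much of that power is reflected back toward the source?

P_reflected ≈ 22.1 W

Γ = (124 − 50)/(124 + 50) = 0.425
|Γ|² = 0.181
P_refl = |Γ|²·P_inc = 22.1 W, P_del = (1 − |Γ|²)·P_inc = 99.9 W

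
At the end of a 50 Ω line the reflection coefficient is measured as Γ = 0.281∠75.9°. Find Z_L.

Z_L = Z_0·(1 + Γ)/(1 − Γ) = 50·(1.07 + j0.273)/(0.932 − j0.273)

Z_L ≈ 48.9 + j28.9 Ω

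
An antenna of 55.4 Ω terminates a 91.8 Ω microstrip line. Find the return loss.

RL ≈ 12.1 dB

Γ = (55.4 − 91.8)/(55.4 + 91.8) = -0.247
RL = −20·log₁₀|Γ| = −20·log₁₀(0.247)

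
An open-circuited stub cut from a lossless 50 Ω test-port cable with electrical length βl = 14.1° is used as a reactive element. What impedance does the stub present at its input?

tan(βl) = 0.251
For an open-circuited stub, Z_in = −jZ_0·cot(βl) = −jZ_0/tan(βl)

Z_in ≈ −j199 Ω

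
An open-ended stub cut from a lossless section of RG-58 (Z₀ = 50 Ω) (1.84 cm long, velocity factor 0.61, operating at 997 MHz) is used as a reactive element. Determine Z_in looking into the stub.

Z_in ≈ −j68.6 Ω

λ = v/f = 0.61·c / 997 MHz = 0.184 m
βl = 2π·l/λ = 2π × 0.1 = 36.1°
tan(βl) = 0.729
For an open-ended stub, Z_in = −jZ_0·cot(βl) = −jZ_0/tan(βl)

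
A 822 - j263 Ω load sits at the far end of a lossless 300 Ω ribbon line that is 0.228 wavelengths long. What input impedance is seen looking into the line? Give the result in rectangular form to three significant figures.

Z_in ≈ 98.1 − j5.36 Ω

βl = 2π × 0.228 = 82.1°
tan(βl) = tan(82.1°) = 7.19
Z_in = Z_0·(Z_L + jZ_0·tanβl)/(Z_0 + jZ_L·tanβl)
     = 300·(822 + j1890)/(2190 + j5910)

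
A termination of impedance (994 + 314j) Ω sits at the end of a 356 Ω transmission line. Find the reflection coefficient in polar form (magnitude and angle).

Γ = (Z_L − Z_0)/(Z_L + Z_0) = (638 + j314)/(1350 + j314)
|Γ| = 711/1390 = 0.513

Γ ≈ 0.513 ∠ 13.1°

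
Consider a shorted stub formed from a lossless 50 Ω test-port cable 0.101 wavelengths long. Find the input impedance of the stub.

Z_in ≈ +j36.8 Ω

βl = 2π × 0.101 = 36.4°
tan(βl) = 0.736
For a shorted stub, Z_in = jZ_0·tan(βl)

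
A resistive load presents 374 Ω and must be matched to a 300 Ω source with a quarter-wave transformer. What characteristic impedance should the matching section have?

Z_qwt ≈ 335 Ω

Z_qwt = √(Z_0·R_L) = √(300 × 374) = √112200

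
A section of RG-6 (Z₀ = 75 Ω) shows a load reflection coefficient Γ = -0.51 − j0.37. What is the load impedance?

Z_L = Z_0·(1 + Γ)/(1 − Γ) = 75·(0.49 − j0.37)/(1.51 + j0.37)

Z_L ≈ 18.7 − j23 Ω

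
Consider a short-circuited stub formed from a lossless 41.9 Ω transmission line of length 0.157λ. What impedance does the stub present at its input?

βl = 2π × 0.157 = 56.5°
tan(βl) = 1.51
For a short-circuited stub, Z_in = jZ_0·tan(βl)

Z_in ≈ +j63.4 Ω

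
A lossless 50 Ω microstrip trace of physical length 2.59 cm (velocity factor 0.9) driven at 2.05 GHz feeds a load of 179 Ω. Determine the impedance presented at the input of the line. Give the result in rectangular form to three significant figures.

Z_in ≈ 15.5 − j15.9 Ω

λ = v/f = 0.9·c / 2.05 GHz = 0.132 m
βl = 2π·l/λ = 2π × 0.197 = 70.8°
tan(βl) = tan(70.8°) = 2.87
Z_in = Z_0·(Z_L + jZ_0·tanβl)/(Z_0 + jZ_L·tanβl)
     = 50·(179 + j144)/(50 + j514)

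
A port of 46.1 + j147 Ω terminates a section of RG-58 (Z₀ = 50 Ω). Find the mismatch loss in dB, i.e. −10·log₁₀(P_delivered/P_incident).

mismatch loss ≈ 5.24 dB

Γ = (-3.9 + j147)/(96.1 + j147), |Γ| = 0.837
|Γ|² = 0.701, so P_del/P_inc = 1 − |Γ|² = 0.299
ML = −10·log₁₀(1 − |Γ|²)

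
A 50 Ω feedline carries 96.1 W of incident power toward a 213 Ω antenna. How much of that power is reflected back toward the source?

P_reflected ≈ 36.9 W

Γ = (213 − 50)/(213 + 50) = 0.62
|Γ|² = 0.384
P_refl = |Γ|²·P_inc = 36.9 W, P_del = (1 − |Γ|²)·P_inc = 59.2 W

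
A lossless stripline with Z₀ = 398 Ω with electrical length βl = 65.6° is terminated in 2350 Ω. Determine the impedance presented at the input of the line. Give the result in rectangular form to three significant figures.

Z_in ≈ 80.8 − j174 Ω

tan(βl) = tan(65.6°) = 2.2
Z_in = Z_0·(Z_L + jZ_0·tanβl)/(Z_0 + jZ_L·tanβl)
     = 398·(2350 + j877)/(398 + j5180)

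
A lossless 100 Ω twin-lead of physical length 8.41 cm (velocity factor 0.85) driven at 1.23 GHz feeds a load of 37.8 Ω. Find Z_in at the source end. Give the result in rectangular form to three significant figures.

Z_in ≈ 51.6 − j54.2 Ω

λ = v/f = 0.85·c / 1.23 GHz = 0.207 m
βl = 2π·l/λ = 2π × 0.406 = 146°
tan(βl) = tan(146°) = -0.674
Z_in = Z_0·(Z_L + jZ_0·tanβl)/(Z_0 + jZ_L·tanβl)
     = 100·(37.8 − j67.4)/(100 − j25.5)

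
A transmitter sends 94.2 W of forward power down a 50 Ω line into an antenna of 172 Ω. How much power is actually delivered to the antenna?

P_delivered ≈ 65.8 W

Γ = (172 − 50)/(172 + 50) = 0.55
|Γ|² = 0.302
P_refl = |Γ|²·P_inc = 28.4 W, P_del = (1 − |Γ|²)·P_inc = 65.8 W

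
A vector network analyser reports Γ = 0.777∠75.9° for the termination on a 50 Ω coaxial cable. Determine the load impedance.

Z_L = Z_0·(1 + Γ)/(1 − Γ) = 50·(1.19 + j0.754)/(0.811 − j0.754)

Z_L ≈ 16.2 + j61.5 Ω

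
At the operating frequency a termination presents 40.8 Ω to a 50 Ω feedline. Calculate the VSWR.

Γ = (40.8 − 50)/(40.8 + 50) = -0.101
VSWR = (1 + 0.101)/(1 − 0.101)

VSWR ≈ 1.23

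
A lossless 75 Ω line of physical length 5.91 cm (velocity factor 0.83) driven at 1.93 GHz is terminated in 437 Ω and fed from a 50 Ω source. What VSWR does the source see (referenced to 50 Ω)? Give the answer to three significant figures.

VSWR ≈ 8.42

λ = v/f = 0.83·c / 1.93 GHz = 0.129 m
βl = 2π·l/λ = 2π × 0.458 = 165°
tan(βl) = -0.27
Z_in = Z_0·(Z_L + jZ_0·tanβl)/(Z_0 + jZ_L·tanβl) = 135 + j192 Ω
Γ_s = (Z_in − Z_s)/(Z_in + Z_s) = (85.2 + j192)/(185 + j192), |Γ_s| = 0.788
VSWR = (1 + |Γ_s|)/(1 − |Γ_s|)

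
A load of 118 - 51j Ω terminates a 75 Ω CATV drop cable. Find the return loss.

Γ = (43 − j51)/(193 − j51), |Γ| = 0.334
RL = −20·log₁₀|Γ| = −20·log₁₀(0.334)

RL ≈ 9.52 dB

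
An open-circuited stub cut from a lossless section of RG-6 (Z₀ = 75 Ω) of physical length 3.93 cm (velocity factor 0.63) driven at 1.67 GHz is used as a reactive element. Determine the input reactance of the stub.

X_in ≈ 52.5 Ω (inductive)

λ = v/f = 0.63·c / 1.67 GHz = 0.113 m
βl = 2π·l/λ = 2π × 0.347 = 125°
tan(βl) = -1.43
For an open-circuited stub, Z_in = −jZ_0·cot(βl) = −jZ_0/tan(βl)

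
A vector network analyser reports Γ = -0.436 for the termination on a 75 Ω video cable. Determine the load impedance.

Z_L = Z_0·(1 + Γ)/(1 − Γ) = 75·(0.564)/(1.44)

Z_L ≈ 29.5 Ω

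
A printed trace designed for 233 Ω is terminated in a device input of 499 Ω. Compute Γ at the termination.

Γ = (Z_L − Z_0)/(Z_L + Z_0) = (499 − 233)/(499 + 233) = 266/732

Γ = 0.363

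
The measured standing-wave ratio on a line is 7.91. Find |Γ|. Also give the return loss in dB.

|Γ| ≈ 0.776; return loss ≈ 2.21 dB

|Γ| = (S − 1)/(S + 1) = (7.91 − 1)/(7.91 + 1) = 6.91/8.91
RL = −20·log₁₀|Γ| = −20·log₁₀(0.776)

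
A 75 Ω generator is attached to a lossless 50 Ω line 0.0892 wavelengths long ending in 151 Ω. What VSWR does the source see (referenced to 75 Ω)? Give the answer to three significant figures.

VSWR ≈ 2.78

βl = 2π × 0.0892 = 32.1°
tan(βl) = 0.628
Z_in = Z_0·(Z_L + jZ_0·tanβl)/(Z_0 + jZ_L·tanβl) = 45.8 − j55.5 Ω
Γ_s = (Z_in − Z_s)/(Z_in + Z_s) = (-29.2 − j55.5)/(121 − j55.5), |Γ_s| = 0.471
VSWR = (1 + |Γ_s|)/(1 − |Γ_s|)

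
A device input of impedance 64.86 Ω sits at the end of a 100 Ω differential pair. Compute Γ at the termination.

Γ = -0.213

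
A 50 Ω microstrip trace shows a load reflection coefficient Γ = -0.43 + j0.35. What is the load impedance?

Z_L ≈ 16 + j16.1 Ω

Z_L = Z_0·(1 + Γ)/(1 − Γ) = 50·(0.57 + j0.35)/(1.43 − j0.35)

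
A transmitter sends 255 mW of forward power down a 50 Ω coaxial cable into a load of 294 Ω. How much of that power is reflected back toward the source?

Γ = (294 − 50)/(294 + 50) = 0.709
|Γ|² = 0.503
P_refl = |Γ|²·P_inc = 128 mW, P_del = (1 − |Γ|²)·P_inc = 127 mW

P_reflected ≈ 128 mW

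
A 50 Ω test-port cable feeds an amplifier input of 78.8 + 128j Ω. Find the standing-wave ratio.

Γ = (Z_L − Z_0)/(Z_L + Z_0) = (28.8 + j128)/(128.8 + j128)
|Γ| = 131/182 = 0.723
VSWR = (1 + |Γ|)/(1 − |Γ|) = 1.72/0.277

VSWR ≈ 6.21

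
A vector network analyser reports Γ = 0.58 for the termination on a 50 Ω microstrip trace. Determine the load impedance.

Z_L ≈ 188 Ω

Z_L = Z_0·(1 + Γ)/(1 − Γ) = 50·(1.58)/(0.42)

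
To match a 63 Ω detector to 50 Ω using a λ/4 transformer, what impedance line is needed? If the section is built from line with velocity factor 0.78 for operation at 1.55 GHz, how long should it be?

Z_qwt = √(Z_0·R_L) = √(50 × 63) = √3150
λ = 0.78·c/f = 0.151 m, so l = λ/4 = 0.0377 m

Z_qwt ≈ 56.1 Ω; length ≈ 3.77 cm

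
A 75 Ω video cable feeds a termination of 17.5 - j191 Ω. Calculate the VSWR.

Γ = (Z_L − Z_0)/(Z_L + Z_0) = (-57.5 − j191)/(92.5 − j191)
|Γ| = 199/212 = 0.94
VSWR = (1 + |Γ|)/(1 − |Γ|) = 1.94/0.0601

VSWR ≈ 32.3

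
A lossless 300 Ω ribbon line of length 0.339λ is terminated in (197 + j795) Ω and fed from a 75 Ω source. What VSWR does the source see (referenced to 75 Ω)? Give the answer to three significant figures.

βl = 2π × 0.339 = 122°
tan(βl) = -1.6
Z_in = Z_0·(Z_L + jZ_0·tanβl)/(Z_0 + jZ_L·tanβl) = 24.6 + j65.2 Ω
Γ_s = (Z_in − Z_s)/(Z_in + Z_s) = (-50.4 + j65.2)/(99.6 + j65.2), |Γ_s| = 0.693
VSWR = (1 + |Γ_s|)/(1 − |Γ_s|)

VSWR ≈ 5.51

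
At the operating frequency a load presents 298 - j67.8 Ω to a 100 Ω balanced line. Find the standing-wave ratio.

VSWR ≈ 3.15

Γ = (Z_L − Z_0)/(Z_L + Z_0) = (198 − j67.8)/(398 − j67.8)
|Γ| = 209/404 = 0.518
VSWR = (1 + |Γ|)/(1 − |Γ|) = 1.52/0.482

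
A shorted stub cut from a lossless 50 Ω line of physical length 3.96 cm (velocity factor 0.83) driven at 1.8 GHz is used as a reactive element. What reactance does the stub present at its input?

X_in ≈ -216 Ω (capacitive)

λ = v/f = 0.83·c / 1.8 GHz = 0.138 m
βl = 2π·l/λ = 2π × 0.286 = 103°
tan(βl) = -4.31
For a shorted stub, Z_in = jZ_0·tan(βl)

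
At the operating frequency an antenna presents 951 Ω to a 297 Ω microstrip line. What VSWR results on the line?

Γ = (951 − 297)/(951 + 297) = 0.524
VSWR = (1 + 0.524)/(1 − 0.524)

VSWR ≈ 3.2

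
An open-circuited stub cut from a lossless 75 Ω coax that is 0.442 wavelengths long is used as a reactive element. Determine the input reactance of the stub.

βl = 2π × 0.442 = 159°
tan(βl) = -0.381
For an open-circuited stub, Z_in = −jZ_0·cot(βl) = −jZ_0/tan(βl)

X_in ≈ 197 Ω (inductive)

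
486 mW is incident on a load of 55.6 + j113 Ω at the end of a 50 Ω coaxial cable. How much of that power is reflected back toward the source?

P_reflected ≈ 260 mW

|Γ| = |(5.6 + j113)/(105.6 + j113)| = 0.732
|Γ|² = 0.535
P_refl = |Γ|²·P_inc = 260 mW, P_del = (1 − |Γ|²)·P_inc = 226 mW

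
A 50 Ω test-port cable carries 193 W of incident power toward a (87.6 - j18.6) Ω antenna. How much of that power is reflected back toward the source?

P_reflected ≈ 17.6 W

|Γ| = |(37.6 − j18.6)/(137.6 − j18.6)| = 0.302
|Γ|² = 0.0913
P_refl = |Γ|²·P_inc = 17.6 W, P_del = (1 − |Γ|²)·P_inc = 175 W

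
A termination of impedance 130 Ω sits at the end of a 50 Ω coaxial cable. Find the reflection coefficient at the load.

Γ = 0.444

Γ = (Z_L − Z_0)/(Z_L + Z_0) = (130 − 50)/(130 + 50) = 80/180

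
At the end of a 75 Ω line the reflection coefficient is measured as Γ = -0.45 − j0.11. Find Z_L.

Z_L ≈ 27.9 − j7.8 Ω

Z_L = Z_0·(1 + Γ)/(1 − Γ) = 75·(0.55 − j0.11)/(1.45 + j0.11)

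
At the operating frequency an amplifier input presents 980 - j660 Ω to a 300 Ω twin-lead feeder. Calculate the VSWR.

VSWR ≈ 4.85

Γ = (Z_L − Z_0)/(Z_L + Z_0) = (680 − j660)/(1280 − j660)
|Γ| = 948/1440 = 0.658
VSWR = (1 + |Γ|)/(1 − |Γ|) = 1.66/0.342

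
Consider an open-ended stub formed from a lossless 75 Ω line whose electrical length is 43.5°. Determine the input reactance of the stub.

tan(βl) = 0.949
For an open-ended stub, Z_in = −jZ_0·cot(βl) = −jZ_0/tan(βl)

X_in ≈ -79 Ω (capacitive)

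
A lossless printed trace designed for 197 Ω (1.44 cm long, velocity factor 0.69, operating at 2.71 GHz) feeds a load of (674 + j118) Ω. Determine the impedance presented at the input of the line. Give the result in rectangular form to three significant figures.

λ = v/f = 0.69·c / 2.71 GHz = 0.0764 m
βl = 2π·l/λ = 2π × 0.189 = 67.9°
tan(βl) = tan(67.9°) = 2.46
Z_in = Z_0·(Z_L + jZ_0·tanβl)/(Z_0 + jZ_L·tanβl)
     = 197·(674 + j602)/(-93.1 + j1660)

Z_in ≈ 66.9 − j83.9 Ω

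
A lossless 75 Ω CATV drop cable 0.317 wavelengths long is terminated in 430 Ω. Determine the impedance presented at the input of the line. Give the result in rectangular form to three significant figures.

βl = 2π × 0.317 = 114°
tan(βl) = tan(114°) = -2.23
Z_in = Z_0·(Z_L + jZ_0·tanβl)/(Z_0 + jZ_L·tanβl)
     = 75·(430 − j168)/(75 − j960)

Z_in ≈ 15.6 + j32.4 Ω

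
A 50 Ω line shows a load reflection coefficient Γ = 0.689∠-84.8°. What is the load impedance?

Z_L = Z_0·(1 + Γ)/(1 − Γ) = 50·(1.06 − j0.686)/(0.938 + j0.686)

Z_L ≈ 19.5 − j50.8 Ω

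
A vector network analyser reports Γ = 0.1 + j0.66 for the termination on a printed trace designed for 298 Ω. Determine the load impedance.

Z_L ≈ 133 + j316 Ω

Z_L = Z_0·(1 + Γ)/(1 − Γ) = 298·(1.1 + j0.66)/(0.9 − j0.66)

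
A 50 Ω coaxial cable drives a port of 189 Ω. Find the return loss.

Γ = (189 − 50)/(189 + 50) = 0.582
RL = −20·log₁₀|Γ| = −20·log₁₀(0.582)

RL ≈ 4.71 dB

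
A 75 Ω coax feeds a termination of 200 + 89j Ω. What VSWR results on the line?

Γ = (Z_L − Z_0)/(Z_L + Z_0) = (125 + j89)/(275 + j89)
|Γ| = 153/289 = 0.531
VSWR = (1 + |Γ|)/(1 − |Γ|) = 1.53/0.469

VSWR ≈ 3.26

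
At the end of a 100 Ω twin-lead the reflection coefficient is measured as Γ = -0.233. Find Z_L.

Z_L = Z_0·(1 + Γ)/(1 − Γ) = 100·(0.767)/(1.23)

Z_L ≈ 62.2 Ω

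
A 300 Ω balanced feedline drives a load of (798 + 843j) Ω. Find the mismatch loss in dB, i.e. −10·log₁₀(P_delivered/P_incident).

Γ = (498 + j843)/(1098 + j843), |Γ| = 0.707
|Γ|² = 0.5, so P_del/P_inc = 1 − |Γ|² = 0.5
ML = −10·log₁₀(1 − |Γ|²)

mismatch loss ≈ 3.01 dB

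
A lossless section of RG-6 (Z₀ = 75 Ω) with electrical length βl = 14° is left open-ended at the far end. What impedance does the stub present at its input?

tan(βl) = 0.249
For an open-ended stub, Z_in = −jZ_0·cot(βl) = −jZ_0/tan(βl)

Z_in ≈ −j301 Ω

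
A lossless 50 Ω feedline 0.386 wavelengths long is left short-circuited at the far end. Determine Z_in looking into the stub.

Z_in ≈ −j43.5 Ω

βl = 2π × 0.386 = 139°
tan(βl) = -0.871
For a short-circuited stub, Z_in = jZ_0·tan(βl)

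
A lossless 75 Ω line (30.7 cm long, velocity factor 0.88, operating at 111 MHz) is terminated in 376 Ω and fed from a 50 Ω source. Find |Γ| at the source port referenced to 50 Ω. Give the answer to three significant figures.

|Γ| ≈ 0.685

λ = v/f = 0.88·c / 111 MHz = 2.38 m
βl = 2π·l/λ = 2π × 0.129 = 46.5°
tan(βl) = 1.05
Z_in = Z_0·(Z_L + jZ_0·tanβl)/(Z_0 + jZ_L·tanβl) = 27.5 − j66 Ω
Γ_s = (Z_in − Z_s)/(Z_in + Z_s) = (-22.5 − j66)/(77.5 − j66), |Γ_s| = 0.685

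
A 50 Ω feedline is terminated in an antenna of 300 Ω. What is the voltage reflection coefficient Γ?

Γ = (Z_L − Z_0)/(Z_L + Z_0) = (300 − 50)/(300 + 50) = 250/350

Γ = 0.714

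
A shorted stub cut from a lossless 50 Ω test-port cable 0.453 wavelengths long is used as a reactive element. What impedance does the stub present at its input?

βl = 2π × 0.453 = 163°
tan(βl) = -0.304
For a shorted stub, Z_in = jZ_0·tan(βl)

Z_in ≈ −j15.2 Ω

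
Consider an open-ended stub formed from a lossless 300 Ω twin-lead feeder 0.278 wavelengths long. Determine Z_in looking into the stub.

βl = 2π × 0.278 = 100°
tan(βl) = -5.63
For an open-ended stub, Z_in = −jZ_0·cot(βl) = −jZ_0/tan(βl)

Z_in ≈ +j53.3 Ω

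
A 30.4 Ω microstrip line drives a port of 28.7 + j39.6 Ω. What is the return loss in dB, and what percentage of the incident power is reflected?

RL ≈ 5.08 dB; 31% of incident power reflected

Γ = (-1.7 + j39.6)/(59.1 + j39.6), |Γ| = 0.557
RL = −20·log₁₀(0.557) = 5.08 dB
P_refl/P_inc = |Γ|² = 0.31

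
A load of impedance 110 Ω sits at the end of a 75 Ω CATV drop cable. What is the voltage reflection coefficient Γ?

Γ = 0.189

Γ = (Z_L − Z_0)/(Z_L + Z_0) = (110 − 75)/(110 + 75) = 35/185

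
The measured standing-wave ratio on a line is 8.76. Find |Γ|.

|Γ| = (S − 1)/(S + 1) = (8.76 − 1)/(8.76 + 1) = 7.76/9.76

|Γ| ≈ 0.795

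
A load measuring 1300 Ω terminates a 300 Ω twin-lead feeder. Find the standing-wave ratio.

Γ = (1300 − 300)/(1300 + 300) = 0.625
VSWR = (1 + 0.625)/(1 − 0.625)

VSWR ≈ 4.33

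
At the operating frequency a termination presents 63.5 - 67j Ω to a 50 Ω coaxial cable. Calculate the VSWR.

VSWR ≈ 3.15

Γ = (Z_L − Z_0)/(Z_L + Z_0) = (13.5 − j67)/(113.5 − j67)
|Γ| = 68.3/132 = 0.519
VSWR = (1 + |Γ|)/(1 − |Γ|) = 1.52/0.481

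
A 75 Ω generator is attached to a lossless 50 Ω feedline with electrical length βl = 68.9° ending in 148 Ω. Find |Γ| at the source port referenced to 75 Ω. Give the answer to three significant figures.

|Γ| ≈ 0.611

tan(βl) = 2.59
Z_in = Z_0·(Z_L + jZ_0·tanβl)/(Z_0 + jZ_L·tanβl) = 19.1 − j16.8 Ω
Γ_s = (Z_in − Z_s)/(Z_in + Z_s) = (-55.9 − j16.8)/(94.1 − j16.8), |Γ_s| = 0.611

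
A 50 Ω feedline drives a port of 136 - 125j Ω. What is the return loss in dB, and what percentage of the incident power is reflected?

Γ = (86 − j125)/(186 − j125), |Γ| = 0.677
RL = −20·log₁₀(0.677) = 3.39 dB
P_refl/P_inc = |Γ|² = 0.458

RL ≈ 3.39 dB; 45.8% of incident power reflected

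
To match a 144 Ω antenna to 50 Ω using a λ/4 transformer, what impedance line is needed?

Z_qwt = √(Z_0·R_L) = √(50 × 144) = √7200

Z_qwt ≈ 84.9 Ω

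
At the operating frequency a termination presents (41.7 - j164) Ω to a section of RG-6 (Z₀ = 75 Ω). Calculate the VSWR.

Γ = (Z_L − Z_0)/(Z_L + Z_0) = (-33.3 − j164)/(116.7 − j164)
|Γ| = 167/201 = 0.831
VSWR = (1 + |Γ|)/(1 − |Γ|) = 1.83/0.169

VSWR ≈ 10.9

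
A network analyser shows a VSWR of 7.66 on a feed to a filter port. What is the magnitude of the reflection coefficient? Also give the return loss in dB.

|Γ| = (S − 1)/(S + 1) = (7.66 − 1)/(7.66 + 1) = 6.66/8.66
RL = −20·log₁₀|Γ| = −20·log₁₀(0.769)

|Γ| ≈ 0.769; return loss ≈ 2.28 dB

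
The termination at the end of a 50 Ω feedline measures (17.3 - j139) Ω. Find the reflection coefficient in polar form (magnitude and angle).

Γ ≈ 0.925 ∠ -39.1°

Γ = (Z_L − Z_0)/(Z_L + Z_0) = (-32.7 − j139)/(67.3 − j139)
|Γ| = 143/154 = 0.925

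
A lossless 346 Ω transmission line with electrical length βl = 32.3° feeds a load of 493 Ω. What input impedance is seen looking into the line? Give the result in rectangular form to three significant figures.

Z_in ≈ 381 − j124 Ω

tan(βl) = tan(32.3°) = 0.632
Z_in = Z_0·(Z_L + jZ_0·tanβl)/(Z_0 + jZ_L·tanβl)
     = 346·(493 + j219)/(346 + j312)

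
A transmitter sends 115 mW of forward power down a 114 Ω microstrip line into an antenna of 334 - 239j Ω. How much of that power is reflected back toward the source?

P_reflected ≈ 47.1 mW

|Γ| = |(220 − j239)/(448 − j239)| = 0.64
|Γ|² = 0.409
P_refl = |Γ|²·P_inc = 47.1 mW, P_del = (1 − |Γ|²)·P_inc = 67.9 mW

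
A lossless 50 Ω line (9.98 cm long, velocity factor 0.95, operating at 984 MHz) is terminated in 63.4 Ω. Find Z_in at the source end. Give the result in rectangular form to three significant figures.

Z_in ≈ 44.7 + j9.95 Ω

λ = v/f = 0.95·c / 984 MHz = 0.29 m
βl = 2π·l/λ = 2π × 0.345 = 124°
tan(βl) = tan(124°) = -1.48
Z_in = Z_0·(Z_L + jZ_0·tanβl)/(Z_0 + jZ_L·tanβl)
     = 50·(63.4 − j74)/(50 − j93.8)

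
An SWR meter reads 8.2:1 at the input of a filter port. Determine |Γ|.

|Γ| = (S − 1)/(S + 1) = (8.2 − 1)/(8.2 + 1) = 7.2/9.2

|Γ| ≈ 0.783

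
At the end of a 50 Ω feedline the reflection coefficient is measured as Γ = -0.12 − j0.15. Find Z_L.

Z_L ≈ 37.7 − j11.7 Ω

Z_L = Z_0·(1 + Γ)/(1 − Γ) = 50·(0.88 − j0.15)/(1.12 + j0.15)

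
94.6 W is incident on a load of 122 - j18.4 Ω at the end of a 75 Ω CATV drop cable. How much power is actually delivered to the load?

|Γ| = |(47 − j18.4)/(197 − j18.4)| = 0.255
|Γ|² = 0.0651
P_refl = |Γ|²·P_inc = 6.16 W, P_del = (1 − |Γ|²)·P_inc = 88.4 W

P_delivered ≈ 88.4 W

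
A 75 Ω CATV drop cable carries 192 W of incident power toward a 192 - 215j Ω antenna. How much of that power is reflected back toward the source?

|Γ| = |(117 − j215)/(267 − j215)| = 0.714
|Γ|² = 0.51
P_refl = |Γ|²·P_inc = 97.9 W, P_del = (1 − |Γ|²)·P_inc = 94.1 W

P_reflected ≈ 97.9 W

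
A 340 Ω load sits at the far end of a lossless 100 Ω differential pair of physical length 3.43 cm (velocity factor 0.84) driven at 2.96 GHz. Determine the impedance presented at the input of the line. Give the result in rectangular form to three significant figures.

Z_in ≈ 76.1 + j111 Ω

λ = v/f = 0.84·c / 2.96 GHz = 0.0851 m
βl = 2π·l/λ = 2π × 0.403 = 145°
tan(βl) = tan(145°) = -0.699
Z_in = Z_0·(Z_L + jZ_0·tanβl)/(Z_0 + jZ_L·tanβl)
     = 100·(340 − j69.9)/(100 − j238)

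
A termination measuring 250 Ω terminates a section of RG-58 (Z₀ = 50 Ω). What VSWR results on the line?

VSWR ≈ 5

For a purely resistive load, VSWR = R_L/Z_0 or Z_0/R_L (whichever > 1) = 250/50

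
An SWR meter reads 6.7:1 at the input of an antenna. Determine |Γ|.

|Γ| = (S − 1)/(S + 1) = (6.7 − 1)/(6.7 + 1) = 5.7/7.7

|Γ| ≈ 0.74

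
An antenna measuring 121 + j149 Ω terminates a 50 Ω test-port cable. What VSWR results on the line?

VSWR ≈ 6.35

Γ = (Z_L − Z_0)/(Z_L + Z_0) = (71 + j149)/(171 + j149)
|Γ| = 165/227 = 0.728
VSWR = (1 + |Γ|)/(1 − |Γ|) = 1.73/0.272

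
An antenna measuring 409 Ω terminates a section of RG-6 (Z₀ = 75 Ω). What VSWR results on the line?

Γ = (409 − 75)/(409 + 75) = 0.69
VSWR = (1 + 0.69)/(1 − 0.69)

VSWR ≈ 5.45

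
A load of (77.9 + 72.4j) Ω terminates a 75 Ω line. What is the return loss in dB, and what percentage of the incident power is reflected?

RL ≈ 7.36 dB; 18.3% of incident power reflected

Γ = (2.9 + j72.4)/(152.9 + j72.4), |Γ| = 0.428
RL = −20·log₁₀(0.428) = 7.36 dB
P_refl/P_inc = |Γ|² = 0.183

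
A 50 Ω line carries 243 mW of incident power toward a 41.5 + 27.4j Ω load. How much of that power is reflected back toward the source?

P_reflected ≈ 21.9 mW

|Γ| = |(-8.5 + j27.4)/(91.5 + j27.4)| = 0.3
|Γ|² = 0.0902
P_refl = |Γ|²·P_inc = 21.9 mW, P_del = (1 − |Γ|²)·P_inc = 221 mW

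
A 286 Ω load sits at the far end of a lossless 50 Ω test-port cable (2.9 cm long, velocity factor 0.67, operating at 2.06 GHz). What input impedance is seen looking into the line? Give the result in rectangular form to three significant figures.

Z_in ≈ 9.53 + j14.8 Ω

λ = v/f = 0.67·c / 2.06 GHz = 0.0976 m
βl = 2π·l/λ = 2π × 0.297 = 107°
tan(βl) = tan(107°) = -3.27
Z_in = Z_0·(Z_L + jZ_0·tanβl)/(Z_0 + jZ_L·tanβl)
     = 50·(286 − j164)/(50 − j936)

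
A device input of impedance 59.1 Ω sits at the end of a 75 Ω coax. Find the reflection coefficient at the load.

Γ = (Z_L − Z_0)/(Z_L + Z_0) = (59.1 − 75)/(59.1 + 75) = -15.9/134.1

Γ = -0.119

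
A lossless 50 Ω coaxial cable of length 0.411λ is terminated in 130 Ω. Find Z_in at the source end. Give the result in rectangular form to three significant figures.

βl = 2π × 0.411 = 148°
tan(βl) = tan(148°) = -0.626
Z_in = Z_0·(Z_L + jZ_0·tanβl)/(Z_0 + jZ_L·tanβl)
     = 50·(130 − j31.3)/(50 − j81.4)

Z_in ≈ 49.6 + j49.4 Ω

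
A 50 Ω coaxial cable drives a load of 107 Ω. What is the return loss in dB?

Γ = (107 − 50)/(107 + 50) = 0.363
RL = −20·log₁₀|Γ| = −20·log₁₀(0.363)

RL ≈ 8.8 dB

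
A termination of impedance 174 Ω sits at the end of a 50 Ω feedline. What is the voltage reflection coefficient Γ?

Γ = 0.554

Γ = (Z_L − Z_0)/(Z_L + Z_0) = (174 − 50)/(174 + 50) = 124/224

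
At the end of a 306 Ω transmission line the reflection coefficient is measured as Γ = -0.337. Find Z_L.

Z_L ≈ 152 Ω

Z_L = Z_0·(1 + Γ)/(1 − Γ) = 306·(0.663)/(1.34)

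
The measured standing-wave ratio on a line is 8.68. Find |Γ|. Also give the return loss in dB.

|Γ| ≈ 0.793; return loss ≈ 2.01 dB

|Γ| = (S − 1)/(S + 1) = (8.68 − 1)/(8.68 + 1) = 7.68/9.68
RL = −20·log₁₀|Γ| = −20·log₁₀(0.793)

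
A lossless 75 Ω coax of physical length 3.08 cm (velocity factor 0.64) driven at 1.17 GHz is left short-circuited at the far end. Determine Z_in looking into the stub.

λ = v/f = 0.64·c / 1.17 GHz = 0.164 m
βl = 2π·l/λ = 2π × 0.188 = 67.6°
tan(βl) = 2.42
For a short-circuited stub, Z_in = jZ_0·tan(βl)

Z_in ≈ +j182 Ω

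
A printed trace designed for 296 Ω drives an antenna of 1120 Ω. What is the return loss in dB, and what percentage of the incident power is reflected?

RL ≈ 4.7 dB; 33.9% of incident power reflected

Γ = (1120 − 296)/(1120 + 296) = 0.582
RL = −20·log₁₀(0.582) = 4.7 dB
P_refl/P_inc = |Γ|² = 0.339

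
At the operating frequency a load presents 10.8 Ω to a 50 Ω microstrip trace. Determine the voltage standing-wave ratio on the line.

Γ = (10.8 − 50)/(10.8 + 50) = -0.645
VSWR = (1 + 0.645)/(1 − 0.645)

VSWR ≈ 4.63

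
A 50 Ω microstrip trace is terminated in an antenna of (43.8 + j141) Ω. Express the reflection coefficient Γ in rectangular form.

Γ ≈ 0.673 + j0.492

Γ = (Z_L − Z_0)/(Z_L + Z_0) = (-6.2 + j141)/(93.8 + j141)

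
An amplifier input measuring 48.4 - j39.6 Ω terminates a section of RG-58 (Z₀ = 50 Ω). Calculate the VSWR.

VSWR ≈ 2.19

Γ = (Z_L − Z_0)/(Z_L + Z_0) = (-1.6 − j39.6)/(98.4 − j39.6)
|Γ| = 39.6/106 = 0.374
VSWR = (1 + |Γ|)/(1 − |Γ|) = 1.37/0.626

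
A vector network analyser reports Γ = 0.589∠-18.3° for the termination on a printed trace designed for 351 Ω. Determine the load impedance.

Z_L ≈ 1000 − j568 Ω

Z_L = Z_0·(1 + Γ)/(1 − Γ) = 351·(1.56 − j0.185)/(0.441 + j0.185)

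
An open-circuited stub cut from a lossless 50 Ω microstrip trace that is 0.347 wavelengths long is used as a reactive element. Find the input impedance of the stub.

Z_in ≈ +j34.9 Ω

βl = 2π × 0.347 = 125°
tan(βl) = -1.43
For an open-circuited stub, Z_in = −jZ_0·cot(βl) = −jZ_0/tan(βl)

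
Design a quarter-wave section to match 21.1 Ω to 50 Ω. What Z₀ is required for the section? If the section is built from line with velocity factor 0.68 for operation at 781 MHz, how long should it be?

Z_qwt ≈ 32.5 Ω; length ≈ 6.53 cm

Z_qwt = √(Z_0·R_L) = √(50 × 21.1) = √1055
λ = 0.68·c/f = 0.261 m, so l = λ/4 = 0.0653 m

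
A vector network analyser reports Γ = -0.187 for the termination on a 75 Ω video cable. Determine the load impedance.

Z_L = Z_0·(1 + Γ)/(1 − Γ) = 75·(0.813)/(1.19)

Z_L ≈ 51.4 Ω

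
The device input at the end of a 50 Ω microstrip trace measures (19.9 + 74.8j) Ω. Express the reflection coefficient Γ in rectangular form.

Γ = (Z_L − Z_0)/(Z_L + Z_0) = (-30.1 + j74.8)/(69.9 + j74.8)

Γ ≈ 0.333 + j0.714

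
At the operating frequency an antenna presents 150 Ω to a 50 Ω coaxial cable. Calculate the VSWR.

VSWR ≈ 3

For a purely resistive load, VSWR = R_L/Z_0 or Z_0/R_L (whichever > 1) = 150/50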